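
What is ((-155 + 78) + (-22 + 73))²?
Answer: 676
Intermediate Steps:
((-155 + 78) + (-22 + 73))² = (-77 + 51)² = (-26)² = 676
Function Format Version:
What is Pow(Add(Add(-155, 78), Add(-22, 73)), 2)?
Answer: 676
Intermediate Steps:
Pow(Add(Add(-155, 78), Add(-22, 73)), 2) = Pow(Add(-77, 51), 2) = Pow(-26, 2) = 676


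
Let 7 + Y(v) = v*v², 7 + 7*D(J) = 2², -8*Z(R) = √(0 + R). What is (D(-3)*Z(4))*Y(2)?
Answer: 3/28 ≈ 0.10714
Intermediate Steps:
Z(R) = -√R/8 (Z(R) = -√(0 + R)/8 = -√R/8)
D(J) = -3/7 (D(J) = -1 + (⅐)*2² = -1 + (⅐)*4 = -1 + 4/7 = -3/7)
Y(v) = -7 + v³ (Y(v) = -7 + v*v² = -7 + v³)
(D(-3)*Z(4))*Y(2) = (-(-3)*√4/56)*(-7 + 2³) = (-(-3)*2/56)*(-7 + 8) = -3/7*(-¼)*1 = (3/28)*1 = 3/28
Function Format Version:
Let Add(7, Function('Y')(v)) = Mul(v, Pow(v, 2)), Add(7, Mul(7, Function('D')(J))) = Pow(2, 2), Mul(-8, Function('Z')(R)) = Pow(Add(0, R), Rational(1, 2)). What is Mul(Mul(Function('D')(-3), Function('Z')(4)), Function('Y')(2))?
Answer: Rational(3, 28) ≈ 0.10714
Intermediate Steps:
Function('Z')(R) = Mul(Rational(-1, 8), Pow(R, Rational(1, 2))) (Function('Z')(R) = Mul(Rational(-1, 8), Pow(Add(0, R), Rational(1, 2))) = Mul(Rational(-1, 8), Pow(R, Rational(1, 2))))
Function('D')(J) = Rational(-3, 7) (Function('D')(J) = Add(-1, Mul(Rational(1, 7), Pow(2, 2))) = Add(-1, Mul(Rational(1, 7), 4)) = Add(-1, Rational(4, 7)) = Rational(-3, 7))
Function('Y')(v) = Add(-7, Pow(v, 3)) (Function('Y')(v) = Add(-7, Mul(v, Pow(v, 2))) = Add(-7, Pow(v, 3)))
Mul(Mul(Function('D')(-3), Function('Z')(4)), Function('Y')(2)) = Mul(Mul(Rational(-3, 7), Mul(Rational(-1, 8), Pow(4, Rational(1, 2)))), Add(-7, Pow(2, 3))) = Mul(Mul(Rational(-3, 7), Mul(Rational(-1, 8), 2)), Add(-7, 8)) = Mul(Mul(Rational(-3, 7), Rational(-1, 4)), 1) = Mul(Rational(3, 28), 1) = Rational(3, 28)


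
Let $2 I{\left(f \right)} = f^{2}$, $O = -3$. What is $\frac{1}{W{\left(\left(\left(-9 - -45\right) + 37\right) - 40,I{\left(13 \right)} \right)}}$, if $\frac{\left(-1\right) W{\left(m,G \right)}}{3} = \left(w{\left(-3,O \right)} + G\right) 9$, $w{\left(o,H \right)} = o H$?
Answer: $- \frac{2}{5049} \approx -0.00039612$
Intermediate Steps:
$w{\left(o,H \right)} = H o$
$I{\left(f \right)} = \frac{f^{2}}{2}$
$W{\left(m,G \right)} = -243 - 27 G$ ($W{\left(m,G \right)} = - 3 \left(\left(-3\right) \left(-3\right) + G\right) 9 = - 3 \left(9 + G\right) 9 = - 3 \left(81 + 9 G\right) = -243 - 27 G$)
$\frac{1}{W{\left(\left(\left(-9 - -45\right) + 37\right) - 40,I{\left(13 \right)} \right)}} = \frac{1}{-243 - 27 \frac{13^{2}}{2}} = \frac{1}{-243 - 27 \cdot \frac{1}{2} \cdot 169} = \frac{1}{-243 - \frac{4563}{2}} = \frac{1}{- \frac{5049}{2}} = - \frac{2}{5049}$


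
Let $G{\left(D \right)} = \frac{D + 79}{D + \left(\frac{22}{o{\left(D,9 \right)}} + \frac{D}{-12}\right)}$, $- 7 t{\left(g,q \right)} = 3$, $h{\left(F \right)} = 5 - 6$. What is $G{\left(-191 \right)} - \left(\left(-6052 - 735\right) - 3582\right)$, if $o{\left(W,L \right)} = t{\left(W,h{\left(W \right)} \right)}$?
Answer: $\frac{28173917}{2717} \approx 10370.0$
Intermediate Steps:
$h{\left(F \right)} = -1$ ($h{\left(F \right)} = 5 - 6 = -1$)
$t{\left(g,q \right)} = - \frac{3}{7}$ ($t{\left(g,q \right)} = \left(- \frac{1}{7}\right) 3 = - \frac{3}{7}$)
$o{\left(W,L \right)} = - \frac{3}{7}$
$G{\left(D \right)} = \frac{79 + D}{- \frac{154}{3} + \frac{11 D}{12}}$ ($G{\left(D \right)} = \frac{D + 79}{D + \left(\frac{22}{- \frac{3}{7}} + \frac{D}{-12}\right)} = \frac{79 + D}{D + \left(22 \left(- \frac{7}{3}\right) + D \left(- \frac{1}{12}\right)\right)} = \frac{79 + D}{D - \left(\frac{154}{3} + \frac{D}{12}\right)} = \frac{79 + D}{- \frac{154}{3} + \frac{11 D}{12}}$)
$G{\left(-191 \right)} - \left(\left(-6052 - 735\right) - 3582\right) = \frac{12 \left(79 - 191\right)}{11 \left(-56 - 191\right)} - \left(\left(-6052 - 735\right) - 3582\right) = \frac{12}{11} \frac{1}{-247} \left(-112\right) - \left(-6787 - 3582\right) = \frac{12}{11} \left(- \frac{1}{247}\right) \left(-112\right) - -10369 = \frac{1344}{2717} + 10369 = \frac{28173917}{2717}$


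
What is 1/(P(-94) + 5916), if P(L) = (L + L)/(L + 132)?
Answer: 19/112310 ≈ 0.00016917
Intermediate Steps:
P(L) = 2*L/(132 + L) (P(L) = (2*L)/(132 + L) = 2*L/(132 + L))
1/(P(-94) + 5916) = 1/(2*(-94)/(132 - 94) + 5916) = 1/(2*(-94)/38 + 5916) = 1/(2*(-94)*(1/38) + 5916) = 1/(-94/19 + 5916) = 1/(112310/19) = 19/112310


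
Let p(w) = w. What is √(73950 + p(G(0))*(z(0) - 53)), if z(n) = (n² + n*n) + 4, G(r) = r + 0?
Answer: 5*√2958 ≈ 271.94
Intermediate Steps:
G(r) = r
z(n) = 4 + 2*n² (z(n) = (n² + n²) + 4 = 2*n² + 4 = 4 + 2*n²)
√(73950 + p(G(0))*(z(0) - 53)) = √(73950 + 0*((4 + 2*0²) - 53)) = √(73950 + 0*((4 + 2*0) - 53)) = √(73950 + 0*((4 + 0) - 53)) = √(73950 + 0*(4 - 53)) = √(73950 + 0*(-49)) = √(73950 + 0) = √73950 = 5*√2958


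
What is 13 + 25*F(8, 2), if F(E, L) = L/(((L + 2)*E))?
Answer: 233/16 ≈ 14.563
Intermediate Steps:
F(E, L) = L/(E*(2 + L)) (F(E, L) = L/(((2 + L)*E)) = L/((E*(2 + L))) = L*(1/(E*(2 + L))) = L/(E*(2 + L)))
13 + 25*F(8, 2) = 13 + 25*(2/(8*(2 + 2))) = 13 + 25*(2*(⅛)/4) = 13 + 25*(2*(⅛)*(¼)) = 13 + 25*(1/16) = 13 + 25/16 = 233/16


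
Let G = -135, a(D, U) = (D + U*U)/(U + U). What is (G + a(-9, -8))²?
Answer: 4906225/256 ≈ 19165.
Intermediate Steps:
a(D, U) = (D + U²)/(2*U) (a(D, U) = (D + U²)/((2*U)) = (D + U²)*(1/(2*U)) = (D + U²)/(2*U))
(G + a(-9, -8))² = (-135 + (½)*(-9 + (-8)²)/(-8))² = (-135 + (½)*(-⅛)*(-9 + 64))² = (-135 + (½)*(-⅛)*55)² = (-135 - 55/16)² = (-2215/16)² = 4906225/256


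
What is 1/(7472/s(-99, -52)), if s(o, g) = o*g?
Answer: 1287/1868 ≈ 0.68897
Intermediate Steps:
s(o, g) = g*o
1/(7472/s(-99, -52)) = 1/(7472/((-52*(-99)))) = 1/(7472/5148) = 1/(7472*(1/5148)) = 1/(1868/1287) = 1287/1868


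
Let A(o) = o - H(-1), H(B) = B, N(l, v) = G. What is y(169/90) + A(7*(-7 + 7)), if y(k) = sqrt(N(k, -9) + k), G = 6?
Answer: 1 + sqrt(7090)/30 ≈ 3.8067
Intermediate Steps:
N(l, v) = 6
y(k) = sqrt(6 + k)
A(o) = 1 + o (A(o) = o - 1*(-1) = o + 1 = 1 + o)
y(169/90) + A(7*(-7 + 7)) = sqrt(6 + 169/90) + (1 + 7*(-7 + 7)) = sqrt(6 + 169*(1/90)) + (1 + 7*0) = sqrt(6 + 169/90) + (1 + 0) = sqrt(709/90) + 1 = sqrt(7090)/30 + 1 = 1 + sqrt(7090)/30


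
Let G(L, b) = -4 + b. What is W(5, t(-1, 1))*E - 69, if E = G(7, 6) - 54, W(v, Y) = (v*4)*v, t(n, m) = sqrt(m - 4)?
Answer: -5269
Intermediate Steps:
t(n, m) = sqrt(-4 + m)
W(v, Y) = 4*v**2 (W(v, Y) = (4*v)*v = 4*v**2)
E = -52 (E = (-4 + 6) - 54 = 2 - 54 = -52)
W(5, t(-1, 1))*E - 69 = (4*5**2)*(-52) - 69 = (4*25)*(-52) - 69 = 100*(-52) - 69 = -5200 - 69 = -5269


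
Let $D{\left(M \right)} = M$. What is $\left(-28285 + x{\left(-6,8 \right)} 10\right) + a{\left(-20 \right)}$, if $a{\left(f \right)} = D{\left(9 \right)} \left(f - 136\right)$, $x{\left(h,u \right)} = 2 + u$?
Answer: $-29589$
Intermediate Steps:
$a{\left(f \right)} = -1224 + 9 f$ ($a{\left(f \right)} = 9 \left(f - 136\right) = 9 \left(-136 + f\right) = -1224 + 9 f$)
$\left(-28285 + x{\left(-6,8 \right)} 10\right) + a{\left(-20 \right)} = \left(-28285 + \left(2 + 8\right) 10\right) + \left(-1224 + 9 \left(-20\right)\right) = \left(-28285 + 10 \cdot 10\right) - 1404 = \left(-28285 + 100\right) - 1404 = -28185 - 1404 = -29589$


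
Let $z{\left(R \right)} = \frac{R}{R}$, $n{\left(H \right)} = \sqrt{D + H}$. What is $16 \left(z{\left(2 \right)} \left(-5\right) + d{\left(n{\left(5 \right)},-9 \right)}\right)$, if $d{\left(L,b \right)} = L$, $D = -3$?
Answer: $-80 + 16 \sqrt{2} \approx -57.373$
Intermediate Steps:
$n{\left(H \right)} = \sqrt{-3 + H}$
$z{\left(R \right)} = 1$
$16 \left(z{\left(2 \right)} \left(-5\right) + d{\left(n{\left(5 \right)},-9 \right)}\right) = 16 \left(1 \left(-5\right) + \sqrt{-3 + 5}\right) = 16 \left(-5 + \sqrt{2}\right) = -80 + 16 \sqrt{2}$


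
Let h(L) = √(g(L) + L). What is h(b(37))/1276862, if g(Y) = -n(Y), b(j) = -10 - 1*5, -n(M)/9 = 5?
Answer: √30/1276862 ≈ 4.2896e-6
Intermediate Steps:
n(M) = -45 (n(M) = -9*5 = -45)
b(j) = -15 (b(j) = -10 - 5 = -15)
g(Y) = 45 (g(Y) = -1*(-45) = 45)
h(L) = √(45 + L)
h(b(37))/1276862 = √(45 - 15)/1276862 = √30*(1/1276862) = √30/1276862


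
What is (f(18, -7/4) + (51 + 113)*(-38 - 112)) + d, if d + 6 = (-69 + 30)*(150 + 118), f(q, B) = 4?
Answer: -35054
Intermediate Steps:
d = -10458 (d = -6 + (-69 + 30)*(150 + 118) = -6 - 39*268 = -6 - 10452 = -10458)
(f(18, -7/4) + (51 + 113)*(-38 - 112)) + d = (4 + (51 + 113)*(-38 - 112)) - 10458 = (4 + 164*(-150)) - 10458 = (4 - 24600) - 10458 = -24596 - 10458 = -35054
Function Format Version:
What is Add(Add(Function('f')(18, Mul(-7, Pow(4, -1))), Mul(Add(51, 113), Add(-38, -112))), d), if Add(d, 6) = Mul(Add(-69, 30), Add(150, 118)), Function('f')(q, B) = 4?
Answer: -35054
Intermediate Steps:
d = -10458 (d = Add(-6, Mul(Add(-69, 30), Add(150, 118))) = Add(-6, Mul(-39, 268)) = Add(-6, -10452) = -10458)
Add(Add(Function('f')(18, Mul(-7, Pow(4, -1))), Mul(Add(51, 113), Add(-38, -112))), d) = Add(Add(4, Mul(Add(51, 113), Add(-38, -112))), -10458) = Add(Add(4, Mul(164, -150)), -10458) = Add(Add(4, -24600), -10458) = Add(-24596, -10458) = -35054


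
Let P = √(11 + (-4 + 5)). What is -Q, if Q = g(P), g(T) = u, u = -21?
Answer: 21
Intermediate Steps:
P = 2*√3 (P = √(11 + 1) = √12 = 2*√3 ≈ 3.4641)
g(T) = -21
Q = -21
-Q = -1*(-21) = 21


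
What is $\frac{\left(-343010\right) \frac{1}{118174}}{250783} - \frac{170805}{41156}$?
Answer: $- \frac{2530998131202185}{609850230319876} \approx -4.1502$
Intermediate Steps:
$\frac{\left(-343010\right) \frac{1}{118174}}{250783} - \frac{170805}{41156} = \left(-343010\right) \frac{1}{118174} \cdot \frac{1}{250783} - \frac{170805}{41156} = \left(- \frac{171505}{59087}\right) \frac{1}{250783} - \frac{170805}{41156} = - \frac{171505}{14818015121} - \frac{170805}{41156} = - \frac{2530998131202185}{609850230319876}$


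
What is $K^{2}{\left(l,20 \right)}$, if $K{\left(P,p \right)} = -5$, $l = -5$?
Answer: $25$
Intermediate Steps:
$K^{2}{\left(l,20 \right)} = \left(-5\right)^{2} = 25$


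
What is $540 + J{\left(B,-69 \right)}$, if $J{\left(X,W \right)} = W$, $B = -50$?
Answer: $471$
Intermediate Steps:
$540 + J{\left(B,-69 \right)} = 540 - 69 = 471$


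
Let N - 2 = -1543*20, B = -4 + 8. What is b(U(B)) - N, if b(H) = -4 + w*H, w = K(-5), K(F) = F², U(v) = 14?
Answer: 31204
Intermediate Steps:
B = 4
w = 25 (w = (-5)² = 25)
N = -30858 (N = 2 - 1543*20 = 2 - 30860 = -30858)
b(H) = -4 + 25*H
b(U(B)) - N = (-4 + 25*14) - 1*(-30858) = (-4 + 350) + 30858 = 346 + 30858 = 31204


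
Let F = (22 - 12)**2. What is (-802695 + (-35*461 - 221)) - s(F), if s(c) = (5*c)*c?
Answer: -869051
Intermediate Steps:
F = 100 (F = 10**2 = 100)
s(c) = 5*c**2
(-802695 + (-35*461 - 221)) - s(F) = (-802695 + (-35*461 - 221)) - 5*100**2 = (-802695 + (-16135 - 221)) - 5*10000 = (-802695 - 16356) - 1*50000 = -819051 - 50000 = -869051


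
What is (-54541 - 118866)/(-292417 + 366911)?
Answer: -173407/74494 ≈ -2.3278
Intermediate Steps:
(-54541 - 118866)/(-292417 + 366911) = -173407/74494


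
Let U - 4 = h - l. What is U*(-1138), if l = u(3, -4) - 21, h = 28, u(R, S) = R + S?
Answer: -61452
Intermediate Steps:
l = -22 (l = (3 - 4) - 21 = -1 - 21 = -22)
U = 54 (U = 4 + (28 - 1*(-22)) = 4 + (28 + 22) = 4 + 50 = 54)
U*(-1138) = 54*(-1138) = -61452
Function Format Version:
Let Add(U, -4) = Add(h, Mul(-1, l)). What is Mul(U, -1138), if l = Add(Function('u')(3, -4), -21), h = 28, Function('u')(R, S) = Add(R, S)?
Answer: -61452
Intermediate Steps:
l = -22 (l = Add(Add(3, -4), -21) = Add(-1, -21) = -22)
U = 54 (U = Add(4, Add(28, Mul(-1, -22))) = Add(4, Add(28, 22)) = Add(4, 50) = 54)
Mul(U, -1138) = Mul(54, -1138) = -61452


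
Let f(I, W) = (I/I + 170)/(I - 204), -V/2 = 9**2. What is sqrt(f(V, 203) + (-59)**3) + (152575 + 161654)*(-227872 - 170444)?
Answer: -125162438364 + I*sqrt(3056867990)/122 ≈ -1.2516e+11 + 453.19*I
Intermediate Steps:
V = -162 (V = -2*9**2 = -2*81 = -162)
f(I, W) = 171/(-204 + I) (f(I, W) = (1 + 170)/(-204 + I) = 171/(-204 + I))
sqrt(f(V, 203) + (-59)**3) + (152575 + 161654)*(-227872 - 170444) = sqrt(171/(-204 - 162) + (-59)**3) + (152575 + 161654)*(-227872 - 170444) = sqrt(171/(-366) - 205379) + 314229*(-398316) = sqrt(171*(-1/366) - 205379) - 125162438364 = sqrt(-57/122 - 205379) - 125162438364 = sqrt(-25056295/122) - 125162438364 = I*sqrt(3056867990)/122 - 125162438364 = -125162438364 + I*sqrt(3056867990)/122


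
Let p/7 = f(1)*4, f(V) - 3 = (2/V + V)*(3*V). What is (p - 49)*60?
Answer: 17220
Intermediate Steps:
f(V) = 3 + 3*V*(V + 2/V) (f(V) = 3 + (2/V + V)*(3*V) = 3 + (V + 2/V)*(3*V) = 3 + 3*V*(V + 2/V))
p = 336 (p = 7*((9 + 3*1²)*4) = 7*((9 + 3*1)*4) = 7*((9 + 3)*4) = 7*(12*4) = 7*48 = 336)
(p - 49)*60 = (336 - 49)*60 = 287*60 = 17220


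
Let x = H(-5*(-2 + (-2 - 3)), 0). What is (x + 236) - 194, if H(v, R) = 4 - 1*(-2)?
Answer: 48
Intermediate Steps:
H(v, R) = 6 (H(v, R) = 4 + 2 = 6)
x = 6
(x + 236) - 194 = (6 + 236) - 194 = 242 - 194 = 48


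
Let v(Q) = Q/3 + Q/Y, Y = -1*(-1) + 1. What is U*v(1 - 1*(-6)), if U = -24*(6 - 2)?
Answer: -560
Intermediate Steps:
Y = 2 (Y = 1 + 1 = 2)
v(Q) = 5*Q/6 (v(Q) = Q/3 + Q/2 = 5*Q/6)
U = -96 (U = -24*4 = -96)
U*v(1 - 1*(-6)) = -80*(1 - 1*(-6)) = -80*(1 + 6) = -80*7 = -96*35/6 = -560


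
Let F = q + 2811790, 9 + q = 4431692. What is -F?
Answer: -7243473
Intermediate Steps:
q = 4431683 (q = -9 + 4431692 = 4431683)
F = 7243473 (F = 4431683 + 2811790 = 7243473)
-F = -1*7243473 = -7243473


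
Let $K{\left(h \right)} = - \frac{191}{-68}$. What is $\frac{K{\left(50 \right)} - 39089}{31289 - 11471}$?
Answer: $- \frac{2657861}{1347624} \approx -1.9723$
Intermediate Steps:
$K{\left(h \right)} = \frac{191}{68}$ ($K{\left(h \right)} = \left(-191\right) \left(- \frac{1}{68}\right) = \frac{191}{68}$)
$\frac{K{\left(50 \right)} - 39089}{31289 - 11471} = \frac{\frac{191}{68} - 39089}{31289 - 11471} = - \frac{2657861}{68 \cdot 19818} = \left(- \frac{2657861}{68}\right) \frac{1}{19818} = - \frac{2657861}{1347624}$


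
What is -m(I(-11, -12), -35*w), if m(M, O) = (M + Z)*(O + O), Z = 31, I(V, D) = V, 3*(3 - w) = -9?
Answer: 8400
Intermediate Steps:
w = 6 (w = 3 - 1/3*(-9) = 3 + 3 = 6)
m(M, O) = 2*O*(31 + M) (m(M, O) = (M + 31)*(O + O) = (31 + M)*(2*O) = 2*O*(31 + M))
-m(I(-11, -12), -35*w) = -2*(-35*6)*(31 - 11) = -2*(-210)*20 = -1*(-8400) = 8400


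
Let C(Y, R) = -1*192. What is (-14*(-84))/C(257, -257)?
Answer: -49/8 ≈ -6.1250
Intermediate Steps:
C(Y, R) = -192
(-14*(-84))/C(257, -257) = -14*(-84)/(-192) = 1176*(-1/192) = -49/8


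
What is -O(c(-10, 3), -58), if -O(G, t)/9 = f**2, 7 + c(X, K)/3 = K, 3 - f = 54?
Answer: 23409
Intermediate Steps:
f = -51 (f = 3 - 1*54 = 3 - 54 = -51)
c(X, K) = -21 + 3*K
O(G, t) = -23409 (O(G, t) = -9*(-51)**2 = -9*2601 = -23409)
-O(c(-10, 3), -58) = -1*(-23409) = 23409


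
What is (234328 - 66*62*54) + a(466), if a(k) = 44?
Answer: 13404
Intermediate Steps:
(234328 - 66*62*54) + a(466) = (234328 - 66*62*54) + 44 = (234328 - 4092*54) + 44 = (234328 - 220968) + 44 = 13360 + 44 = 13404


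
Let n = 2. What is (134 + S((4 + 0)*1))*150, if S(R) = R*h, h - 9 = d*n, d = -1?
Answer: 24300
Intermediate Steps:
h = 7 (h = 9 - 1*2 = 9 - 2 = 7)
S(R) = 7*R (S(R) = R*7 = 7*R)
(134 + S((4 + 0)*1))*150 = (134 + 7*((4 + 0)*1))*150 = (134 + 7*(4*1))*150 = (134 + 7*4)*150 = (134 + 28)*150 = 162*150 = 24300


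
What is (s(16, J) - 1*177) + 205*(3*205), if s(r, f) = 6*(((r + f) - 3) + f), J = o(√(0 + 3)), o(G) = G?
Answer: 125976 + 12*√3 ≈ 1.2600e+5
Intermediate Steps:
J = √3 (J = √(0 + 3) = √3 ≈ 1.7320)
s(r, f) = -18 + 6*r + 12*f (s(r, f) = 6*(((f + r) - 3) + f) = 6*((-3 + f + r) + f) = 6*(-3 + r + 2*f) = -18 + 6*r + 12*f)
(s(16, J) - 1*177) + 205*(3*205) = ((-18 + 6*16 + 12*√3) - 1*177) + 205*(3*205) = ((-18 + 96 + 12*√3) - 177) + 205*615 = ((78 + 12*√3) - 177) + 126075 = (-99 + 12*√3) + 126075 = 125976 + 12*√3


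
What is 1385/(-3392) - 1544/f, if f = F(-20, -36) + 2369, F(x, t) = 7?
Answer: -1066001/1007424 ≈ -1.0581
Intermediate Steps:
f = 2376 (f = 7 + 2369 = 2376)
1385/(-3392) - 1544/f = 1385/(-3392) - 1544/2376 = 1385*(-1/3392) - 1544*1/2376 = -1385/3392 - 193/297 = -1066001/1007424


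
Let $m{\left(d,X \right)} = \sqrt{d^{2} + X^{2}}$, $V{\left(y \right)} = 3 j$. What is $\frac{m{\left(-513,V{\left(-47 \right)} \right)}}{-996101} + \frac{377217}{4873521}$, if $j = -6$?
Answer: $\frac{125739}{1624507} - \frac{9 \sqrt{3253}}{996101} \approx 0.076886$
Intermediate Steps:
$V{\left(y \right)} = -18$ ($V{\left(y \right)} = 3 \left(-6\right) = -18$)
$m{\left(d,X \right)} = \sqrt{X^{2} + d^{2}}$
$\frac{m{\left(-513,V{\left(-47 \right)} \right)}}{-996101} + \frac{377217}{4873521} = \frac{\sqrt{\left(-18\right)^{2} + \left(-513\right)^{2}}}{-996101} + \frac{377217}{4873521} = \sqrt{324 + 263169} \left(- \frac{1}{996101}\right) + 377217 \cdot \frac{1}{4873521} = \sqrt{263493} \left(- \frac{1}{996101}\right) + \frac{125739}{1624507} = 9 \sqrt{3253} \left(- \frac{1}{996101}\right) + \frac{125739}{1624507} = - \frac{9 \sqrt{3253}}{996101} + \frac{125739}{1624507} = \frac{125739}{1624507} - \frac{9 \sqrt{3253}}{996101}$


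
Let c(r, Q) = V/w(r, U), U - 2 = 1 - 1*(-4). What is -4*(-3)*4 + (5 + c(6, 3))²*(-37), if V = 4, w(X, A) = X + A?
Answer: -168045/169 ≈ -994.35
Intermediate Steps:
U = 7 (U = 2 + (1 - 1*(-4)) = 2 + (1 + 4) = 2 + 5 = 7)
w(X, A) = A + X
c(r, Q) = 4/(7 + r)
-4*(-3)*4 + (5 + c(6, 3))²*(-37) = -4*(-3)*4 + (5 + 4/(7 + 6))²*(-37) = 12*4 + (5 + 4/13)²*(-37) = 48 + (5 + 4*(1/13))²*(-37) = 48 + (5 + 4/13)²*(-37) = 48 + (69/13)²*(-37) = 48 + (4761/169)*(-37) = 48 - 176157/169 = -168045/169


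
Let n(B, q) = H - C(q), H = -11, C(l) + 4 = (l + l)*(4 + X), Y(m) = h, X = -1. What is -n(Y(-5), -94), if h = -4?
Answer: -557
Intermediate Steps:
Y(m) = -4
C(l) = -4 + 6*l (C(l) = -4 + (l + l)*(4 - 1) = -4 + (2*l)*3 = -4 + 6*l)
n(B, q) = -7 - 6*q (n(B, q) = -11 - (-4 + 6*q) = -11 + (4 - 6*q) = -7 - 6*q)
-n(Y(-5), -94) = -(-7 - 6*(-94)) = -(-7 + 564) = -1*557 = -557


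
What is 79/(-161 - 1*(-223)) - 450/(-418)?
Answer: 30461/12958 ≈ 2.3507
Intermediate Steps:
79/(-161 - 1*(-223)) - 450/(-418) = 79/(-161 + 223) - 450*(-1/418) = 79/62 + 225/209 = 30461/12958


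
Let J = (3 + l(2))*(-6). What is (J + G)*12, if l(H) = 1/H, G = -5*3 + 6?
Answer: -360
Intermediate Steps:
G = -9 (G = -15 + 6 = -9)
J = -21 (J = (3 + 1/2)*(-6) = (3 + ½)*(-6) = (7/2)*(-6) = -21)
(J + G)*12 = (-21 - 9)*12 = -30*12 = -360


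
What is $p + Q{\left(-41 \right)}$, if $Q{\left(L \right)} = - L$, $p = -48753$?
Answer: $-48712$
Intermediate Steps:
$p + Q{\left(-41 \right)} = -48753 - -41 = -48753 + 41 = -48712$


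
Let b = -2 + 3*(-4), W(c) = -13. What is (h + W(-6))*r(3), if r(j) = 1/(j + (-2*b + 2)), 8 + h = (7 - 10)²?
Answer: -4/11 ≈ -0.36364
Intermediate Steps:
h = 1 (h = -8 + (7 - 10)² = -8 + (-3)² = -8 + 9 = 1)
b = -14 (b = -2 - 12 = -14)
r(j) = 1/(30 + j) (r(j) = 1/(j + (-2*(-14) + 2)) = 1/(j + (28 + 2)) = 1/(j + 30) = 1/(30 + j))
(h + W(-6))*r(3) = (1 - 13)/(30 + 3) = -12/33 = -12*1/33 = -4/11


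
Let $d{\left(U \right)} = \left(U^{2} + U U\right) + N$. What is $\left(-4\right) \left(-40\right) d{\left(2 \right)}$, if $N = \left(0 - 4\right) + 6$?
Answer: $1600$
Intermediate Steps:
$N = 2$ ($N = -4 + 6 = 2$)
$d{\left(U \right)} = 2 + 2 U^{2}$ ($d{\left(U \right)} = \left(U^{2} + U U\right) + 2 = \left(U^{2} + U^{2}\right) + 2 = 2 U^{2} + 2 = 2 + 2 U^{2}$)
$\left(-4\right) \left(-40\right) d{\left(2 \right)} = \left(-4\right) \left(-40\right) \left(2 + 2 \cdot 2^{2}\right) = 160 \left(2 + 2 \cdot 4\right) = 160 \left(2 + 8\right) = 160 \cdot 10 = 1600$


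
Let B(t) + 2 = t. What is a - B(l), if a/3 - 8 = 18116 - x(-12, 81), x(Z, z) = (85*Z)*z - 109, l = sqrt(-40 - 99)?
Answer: 302561 - I*sqrt(139) ≈ 3.0256e+5 - 11.79*I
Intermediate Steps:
l = I*sqrt(139) (l = sqrt(-139) = I*sqrt(139) ≈ 11.79*I)
B(t) = -2 + t
x(Z, z) = -109 + 85*Z*z (x(Z, z) = 85*Z*z - 109 = -109 + 85*Z*z)
a = 302559 (a = 24 + 3*(18116 - (-109 + 85*(-12)*81)) = 24 + 3*(18116 - (-109 - 82620)) = 24 + 3*(18116 - 1*(-82729)) = 24 + 3*(18116 + 82729) = 24 + 3*100845 = 24 + 302535 = 302559)
a - B(l) = 302559 - (-2 + I*sqrt(139)) = 302559 + (2 - I*sqrt(139)) = 302561 - I*sqrt(139)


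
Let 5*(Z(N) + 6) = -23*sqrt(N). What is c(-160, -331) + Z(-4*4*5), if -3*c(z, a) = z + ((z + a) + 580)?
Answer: 53/3 - 92*I*sqrt(5)/5 ≈ 17.667 - 41.144*I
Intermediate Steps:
c(z, a) = -580/3 - 2*z/3 - a/3 (c(z, a) = -(z + ((z + a) + 580))/3 = -(z + ((a + z) + 580))/3 = -(z + (580 + a + z))/3 = -(580 + a + 2*z)/3 = -580/3 - 2*z/3 - a/3)
Z(N) = -6 - 23*sqrt(N)/5 (Z(N) = -6 + (-23*sqrt(N))/5 = -6 - 23*sqrt(N)/5)
c(-160, -331) + Z(-4*4*5) = (-580/3 - 2/3*(-160) - 1/3*(-331)) + (-6 - 23*sqrt(5)*(4*I)/5) = (-580/3 + 320/3 + 331/3) + (-6 - 23*4*I*sqrt(5)/5) = 71/3 + (-6 - 92*I*sqrt(5)/5) = 53/3 - 92*I*sqrt(5)/5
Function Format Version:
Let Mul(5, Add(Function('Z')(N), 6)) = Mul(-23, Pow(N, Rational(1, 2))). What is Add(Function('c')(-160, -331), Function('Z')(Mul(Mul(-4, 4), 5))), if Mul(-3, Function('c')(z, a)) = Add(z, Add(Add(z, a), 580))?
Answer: Add(Rational(53, 3), Mul(Rational(-92, 5), I, Pow(5, Rational(1, 2)))) ≈ Add(17.667, Mul(-41.144, I))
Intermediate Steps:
Function('c')(z, a) = Add(Rational(-580, 3), Mul(Rational(-2, 3), z), Mul(Rational(-1, 3), a)) (Function('c')(z, a) = Mul(Rational(-1, 3), Add(z, Add(Add(z, a), 580))) = Mul(Rational(-1, 3), Add(z, Add(Add(a, z), 580))) = Mul(Rational(-1, 3), Add(z, Add(580, a, z))) = Mul(Rational(-1, 3), Add(580, a, Mul(2, z))) = Add(Rational(-580, 3), Mul(Rational(-2, 3), z), Mul(Rational(-1, 3), a)))
Function('Z')(N) = Add(-6, Mul(Rational(-23, 5), Pow(N, Rational(1, 2)))) (Function('Z')(N) = Add(-6, Mul(Rational(1, 5), Mul(-23, Pow(N, Rational(1, 2))))) = Add(-6, Mul(Rational(-23, 5), Pow(N, Rational(1, 2)))))
Add(Function('c')(-160, -331), Function('Z')(Mul(Mul(-4, 4), 5))) = Add(Add(Rational(-580, 3), Mul(Rational(-2, 3), -160), Mul(Rational(-1, 3), -331)), Add(-6, Mul(Rational(-23, 5), Pow(Mul(Mul(-4, 4), 5), Rational(1, 2))))) = Add(Add(Rational(-580, 3), Rational(320, 3), Rational(331, 3)), Add(-6, Mul(Rational(-23, 5), Pow(Mul(-16, 5), Rational(1, 2))))) = Add(Rational(71, 3), Add(-6, Mul(Rational(-23, 5), Pow(-80, Rational(1, 2))))) = Add(Rational(71, 3), Add(-6, Mul(Rational(-23, 5), Mul(4, I, Pow(5, Rational(1, 2)))))) = Add(Rational(71, 3), Add(-6, Mul(Rational(-92, 5), I, Pow(5, Rational(1, 2))))) = Add(Rational(53, 3), Mul(Rational(-92, 5), I, Pow(5, Rational(1, 2))))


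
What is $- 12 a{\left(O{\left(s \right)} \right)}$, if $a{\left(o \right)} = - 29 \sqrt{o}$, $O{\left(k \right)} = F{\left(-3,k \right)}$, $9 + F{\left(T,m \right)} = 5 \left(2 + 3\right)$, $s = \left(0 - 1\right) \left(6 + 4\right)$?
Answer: $1392$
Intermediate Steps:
$s = -10$ ($s = \left(-1\right) 10 = -10$)
$F{\left(T,m \right)} = 16$ ($F{\left(T,m \right)} = -9 + 5 \left(2 + 3\right) = -9 + 5 \cdot 5 = -9 + 25 = 16$)
$O{\left(k \right)} = 16$
$- 12 a{\left(O{\left(s \right)} \right)} = - 12 \left(- 29 \sqrt{16}\right) = - 12 \left(\left(-29\right) 4\right) = \left(-12\right) \left(-116\right) = 1392$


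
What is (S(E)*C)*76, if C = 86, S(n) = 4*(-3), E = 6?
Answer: -78432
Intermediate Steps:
S(n) = -12
(S(E)*C)*76 = -12*86*76 = -1032*76 = -78432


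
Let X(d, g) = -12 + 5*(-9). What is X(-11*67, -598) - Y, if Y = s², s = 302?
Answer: -91261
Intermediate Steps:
X(d, g) = -57 (X(d, g) = -12 - 45 = -57)
Y = 91204 (Y = 302² = 91204)
X(-11*67, -598) - Y = -57 - 1*91204 = -57 - 91204 = -91261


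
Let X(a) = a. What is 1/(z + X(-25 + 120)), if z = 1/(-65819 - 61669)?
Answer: 127488/12111359 ≈ 0.010526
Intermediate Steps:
z = -1/127488 (z = 1/(-127488) = -1/127488 ≈ -7.8439e-6)
1/(z + X(-25 + 120)) = 1/(-1/127488 + (-25 + 120)) = 1/(-1/127488 + 95) = 1/(12111359/127488) = 127488/12111359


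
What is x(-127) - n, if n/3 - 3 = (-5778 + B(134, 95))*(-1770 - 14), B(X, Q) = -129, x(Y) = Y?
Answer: -31614400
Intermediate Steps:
n = 31614273 (n = 9 + 3*((-5778 - 129)*(-1770 - 14)) = 9 + 3*(-5907*(-1784)) = 9 + 3*10538088 = 9 + 31614264 = 31614273)
x(-127) - n = -127 - 1*31614273 = -127 - 31614273 = -31614400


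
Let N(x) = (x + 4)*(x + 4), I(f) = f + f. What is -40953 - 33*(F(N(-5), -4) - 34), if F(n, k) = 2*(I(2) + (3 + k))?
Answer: -40029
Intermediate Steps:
I(f) = 2*f
N(x) = (4 + x)² (N(x) = (4 + x)*(4 + x) = (4 + x)²)
F(n, k) = 14 + 2*k (F(n, k) = 2*(2*2 + (3 + k)) = 2*(4 + (3 + k)) = 2*(7 + k) = 14 + 2*k)
-40953 - 33*(F(N(-5), -4) - 34) = -40953 - 33*((14 + 2*(-4)) - 34) = -40953 - 33*((14 - 8) - 34) = -40953 - 33*(6 - 34) = -40953 - 33*(-28) = -40953 + 924 = -40029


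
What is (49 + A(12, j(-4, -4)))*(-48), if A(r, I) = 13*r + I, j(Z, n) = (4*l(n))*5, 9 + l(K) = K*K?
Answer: -16560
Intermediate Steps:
l(K) = -9 + K² (l(K) = -9 + K*K = -9 + K²)
j(Z, n) = -180 + 20*n² (j(Z, n) = (4*(-9 + n²))*5 = (-36 + 4*n²)*5 = -180 + 20*n²)
A(r, I) = I + 13*r
(49 + A(12, j(-4, -4)))*(-48) = (49 + ((-180 + 20*(-4)²) + 13*12))*(-48) = (49 + ((-180 + 20*16) + 156))*(-48) = (49 + ((-180 + 320) + 156))*(-48) = (49 + (140 + 156))*(-48) = (49 + 296)*(-48) = 345*(-48) = -16560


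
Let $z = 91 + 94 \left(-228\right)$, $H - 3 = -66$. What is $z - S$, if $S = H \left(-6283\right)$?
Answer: $-417170$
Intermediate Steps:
$H = -63$ ($H = 3 - 66 = -63$)
$S = 395829$ ($S = \left(-63\right) \left(-6283\right) = 395829$)
$z = -21341$ ($z = 91 - 21432 = -21341$)
$z - S = -21341 - 395829 = -417170$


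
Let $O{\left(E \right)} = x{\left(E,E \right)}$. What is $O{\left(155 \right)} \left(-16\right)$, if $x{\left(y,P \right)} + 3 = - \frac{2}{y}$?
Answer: $\frac{7472}{155} \approx 48.206$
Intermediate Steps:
$x{\left(y,P \right)} = -3 - \frac{2}{y}$
$O{\left(E \right)} = -3 - \frac{2}{E}$
$O{\left(155 \right)} \left(-16\right) = \left(-3 - \frac{2}{155}\right) \left(-16\right) = \left(- \frac{467}{155}\right) \left(-16\right) = \frac{7472}{155}$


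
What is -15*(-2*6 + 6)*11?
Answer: 990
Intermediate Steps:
-15*(-2*6 + 6)*11 = -15*(-12 + 6)*11 = -15*(-6)*11 = 90*11 = 990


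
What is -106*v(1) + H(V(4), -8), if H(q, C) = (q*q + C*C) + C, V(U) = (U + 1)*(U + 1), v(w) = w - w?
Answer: 681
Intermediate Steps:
v(w) = 0
V(U) = (1 + U)² (V(U) = (1 + U)*(1 + U) = (1 + U)²)
H(q, C) = C + C² + q² (H(q, C) = (q² + C²) + C = (C² + q²) + C = C + C² + q²)
-106*v(1) + H(V(4), -8) = -106*0 + (-8 + (-8)² + ((1 + 4)²)²) = 0 + (-8 + 64 + (5²)²) = 0 + (-8 + 64 + 25²) = 0 + (-8 + 64 + 625) = 0 + 681 = 681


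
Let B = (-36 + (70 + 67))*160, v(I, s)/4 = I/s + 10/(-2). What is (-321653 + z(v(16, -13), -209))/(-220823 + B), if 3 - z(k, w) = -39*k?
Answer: 322622/204663 ≈ 1.5764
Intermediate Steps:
v(I, s) = -20 + 4*I/s (v(I, s) = 4*(I/s + 10/(-2)) = 4*(I/s + 10*(-1/2)) = 4*(I/s - 5) = 4*(-5 + I/s) = -20 + 4*I/s)
B = 16160 (B = (-36 + 137)*160 = 101*160 = 16160)
z(k, w) = 3 + 39*k (z(k, w) = 3 - (-39)*k = 3 + 39*k)
(-321653 + z(v(16, -13), -209))/(-220823 + B) = (-321653 + (3 + 39*(-20 + 4*16/(-13))))/(-220823 + 16160) = (-321653 + (3 + 39*(-20 + 4*16*(-1/13))))/(-204663) = (-321653 + (3 + 39*(-20 - 64/13)))*(-1/204663) = (-321653 + (3 + 39*(-324/13)))*(-1/204663) = (-321653 + (3 - 972))*(-1/204663) = (-321653 - 969)*(-1/204663) = -322622*(-1/204663) = 322622/204663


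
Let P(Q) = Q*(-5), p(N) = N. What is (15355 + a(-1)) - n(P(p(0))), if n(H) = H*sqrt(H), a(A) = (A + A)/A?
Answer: 15357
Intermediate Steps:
a(A) = 2 (a(A) = (2*A)/A = 2)
P(Q) = -5*Q
n(H) = H**(3/2)
(15355 + a(-1)) - n(P(p(0))) = (15355 + 2) - (-5*0)**(3/2) = 15357 - 0**(3/2) = 15357 - 1*0 = 15357 + 0 = 15357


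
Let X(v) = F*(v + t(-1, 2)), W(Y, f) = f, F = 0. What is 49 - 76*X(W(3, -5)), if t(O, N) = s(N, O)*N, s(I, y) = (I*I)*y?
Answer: 49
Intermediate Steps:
s(I, y) = y*I² (s(I, y) = I²*y = y*I²)
t(O, N) = O*N³ (t(O, N) = (O*N²)*N = O*N³)
X(v) = 0 (X(v) = 0*(v - 1*2³) = 0*(v - 1*8) = 0*(v - 8) = 0*(-8 + v) = 0)
49 - 76*X(W(3, -5)) = 49 - 76*0 = 49 + 0 = 49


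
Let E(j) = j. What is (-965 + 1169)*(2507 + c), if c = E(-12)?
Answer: 508980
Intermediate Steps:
c = -12
(-965 + 1169)*(2507 + c) = (-965 + 1169)*(2507 - 12) = 204*2495 = 508980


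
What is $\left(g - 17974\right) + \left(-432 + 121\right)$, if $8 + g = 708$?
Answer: $-17585$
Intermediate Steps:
$g = 700$ ($g = -8 + 708 = 700$)
$\left(g - 17974\right) + \left(-432 + 121\right) = \left(700 - 17974\right) + \left(-432 + 121\right) = -17274 - 311 = -17585$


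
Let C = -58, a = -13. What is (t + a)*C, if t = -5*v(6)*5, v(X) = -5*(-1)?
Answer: 8004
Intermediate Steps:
v(X) = 5
t = -125 (t = -5*5*5 = -25*5 = -125)
(t + a)*C = (-125 - 13)*(-58) = -138*(-58) = 8004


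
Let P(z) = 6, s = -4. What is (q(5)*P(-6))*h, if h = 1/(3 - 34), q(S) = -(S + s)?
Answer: 6/31 ≈ 0.19355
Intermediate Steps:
q(S) = 4 - S (q(S) = -(S - 4) = -(-4 + S) = 4 - S)
h = -1/31 (h = 1/(-31) = -1/31 ≈ -0.032258)
(q(5)*P(-6))*h = ((4 - 1*5)*6)*(-1/31) = ((4 - 5)*6)*(-1/31) = -1*6*(-1/31) = -6*(-1/31) = 6/31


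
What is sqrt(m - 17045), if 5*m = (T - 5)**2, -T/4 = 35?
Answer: 2*I*sqrt(3210) ≈ 113.31*I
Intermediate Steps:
T = -140 (T = -4*35 = -140)
m = 4205 (m = (-140 - 5)**2/5 = (1/5)*(-145)**2 = (1/5)*21025 = 4205)
sqrt(m - 17045) = sqrt(4205 - 17045) = sqrt(-12840) = 2*I*sqrt(3210)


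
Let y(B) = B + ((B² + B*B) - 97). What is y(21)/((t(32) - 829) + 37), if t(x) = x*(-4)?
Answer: -403/460 ≈ -0.87609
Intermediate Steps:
t(x) = -4*x
y(B) = -97 + B + 2*B² (y(B) = B + ((B² + B²) - 97) = B + (2*B² - 97) = B + (-97 + 2*B²) = -97 + B + 2*B²)
y(21)/((t(32) - 829) + 37) = (-97 + 21 + 2*21²)/((-4*32 - 829) + 37) = (-97 + 21 + 2*441)/((-128 - 829) + 37) = (-97 + 21 + 882)/(-957 + 37) = 806/(-920) = 806*(-1/920) = -403/460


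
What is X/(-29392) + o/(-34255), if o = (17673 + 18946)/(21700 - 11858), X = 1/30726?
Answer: -16535452239079/152234295605552160 ≈ -0.00010862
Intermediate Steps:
X = 1/30726 ≈ 3.2546e-5
o = 36619/9842 ≈ 3.7207
X/(-29392) + o/(-34255) = (1/30726)/(-29392) + (36619/9842)/(-34255) = (1/30726)*(-1/29392) + (36619/9842)*(-1/34255) = -1/903098592 - 36619/337137710 = -16535452239079/152234295605552160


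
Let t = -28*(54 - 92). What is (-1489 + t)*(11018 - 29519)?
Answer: 7862925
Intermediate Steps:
t = 1064 (t = -28*(-38) = 1064)
(-1489 + t)*(11018 - 29519) = (-1489 + 1064)*(11018 - 29519) = -425*(-18501) = 7862925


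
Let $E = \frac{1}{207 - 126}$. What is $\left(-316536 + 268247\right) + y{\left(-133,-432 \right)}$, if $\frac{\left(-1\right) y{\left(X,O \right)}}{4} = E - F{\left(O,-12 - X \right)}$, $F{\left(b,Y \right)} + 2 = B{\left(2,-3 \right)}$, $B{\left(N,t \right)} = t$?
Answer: $- \frac{3913033}{81} \approx -48309.0$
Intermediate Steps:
$F{\left(b,Y \right)} = -5$ ($F{\left(b,Y \right)} = -2 - 3 = -5$)
$E = \frac{1}{81} \approx 0.012346$
$y{\left(X,O \right)} = - \frac{1624}{81}$ ($y{\left(X,O \right)} = - 4 \left(\frac{1}{81} - -5\right) = - 4 \left(\frac{1}{81} + 5\right) = \left(-4\right) \frac{406}{81} = - \frac{1624}{81}$)
$\left(-316536 + 268247\right) + y{\left(-133,-432 \right)} = \left(-316536 + 268247\right) - \frac{1624}{81} = -48289 - \frac{1624}{81} = - \frac{3913033}{81}$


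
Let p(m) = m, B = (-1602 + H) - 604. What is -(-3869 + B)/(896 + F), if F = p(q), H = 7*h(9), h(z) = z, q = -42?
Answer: 3006/427 ≈ 7.0398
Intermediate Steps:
H = 63 (H = 7*9 = 63)
B = -2143 (B = (-1602 + 63) - 604 = -1539 - 604 = -2143)
F = -42
-(-3869 + B)/(896 + F) = -(-3869 - 2143)/(896 - 42) = -(-6012)/854 = -1*(-3006/427) = 3006/427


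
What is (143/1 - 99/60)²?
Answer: 7991929/400 ≈ 19980.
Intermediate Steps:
(143/1 - 99/60)² = (143*1 - 99*1/60)² = (143 - 33/20)² = (2827/20)² = 7991929/400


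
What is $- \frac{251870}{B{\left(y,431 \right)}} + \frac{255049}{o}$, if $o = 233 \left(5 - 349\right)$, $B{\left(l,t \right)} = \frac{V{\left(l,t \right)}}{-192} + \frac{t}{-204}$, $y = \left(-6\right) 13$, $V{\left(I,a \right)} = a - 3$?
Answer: $\frac{5490803300411}{94659512} \approx 58006.0$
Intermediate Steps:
$V{\left(I,a \right)} = -3 + a$
$y = -78$
$B{\left(l,t \right)} = \frac{1}{64} - \frac{11 t}{1088}$ ($B{\left(l,t \right)} = \frac{-3 + t}{-192} + \frac{t}{-204} = \left(-3 + t\right) \left(- \frac{1}{192}\right) + t \left(- \frac{1}{204}\right) = \left(\frac{1}{64} - \frac{t}{192}\right) - \frac{t}{204} = \frac{1}{64} - \frac{11 t}{1088}$)
$o = -80152$ ($o = 233 \left(-344\right) = -80152$)
$- \frac{251870}{B{\left(y,431 \right)}} + \frac{255049}{o} = - \frac{251870}{\frac{1}{64} - \frac{4741}{1088}} + \frac{255049}{-80152} = - \frac{251870}{\frac{1}{64} - \frac{4741}{1088}} + 255049 \left(- \frac{1}{80152}\right) = - \frac{251870}{- \frac{1181}{272}} - \frac{255049}{80152} = \left(-251870\right) \left(- \frac{272}{1181}\right) - \frac{255049}{80152} = \frac{68508640}{1181} - \frac{255049}{80152} = \frac{5490803300411}{94659512}$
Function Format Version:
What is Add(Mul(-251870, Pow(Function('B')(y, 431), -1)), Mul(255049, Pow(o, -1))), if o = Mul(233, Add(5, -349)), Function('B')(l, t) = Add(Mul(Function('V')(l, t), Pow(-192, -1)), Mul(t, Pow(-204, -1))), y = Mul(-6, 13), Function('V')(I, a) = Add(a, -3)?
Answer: Rational(5490803300411, 94659512) ≈ 58006.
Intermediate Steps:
Function('V')(I, a) = Add(-3, a)
y = -78
Function('B')(l, t) = Add(Rational(1, 64), Mul(Rational(-11, 1088), t)) (Function('B')(l, t) = Add(Mul(Add(-3, t), Pow(-192, -1)), Mul(t, Pow(-204, -1))) = Add(Mul(Add(-3, t), Rational(-1, 192)), Mul(t, Rational(-1, 204))) = Add(Add(Rational(1, 64), Mul(Rational(-1, 192), t)), Mul(Rational(-1, 204), t)) = Add(Rational(1, 64), Mul(Rational(-11, 1088), t)))
o = -80152 (o = Mul(233, -344) = -80152)
Add(Mul(-251870, Pow(Function('B')(y, 431), -1)), Mul(255049, Pow(o, -1))) = Add(Mul(-251870, Pow(Add(Rational(1, 64), Mul(Rational(-11, 1088), 431)), -1)), Mul(255049, Pow(-80152, -1))) = Add(Mul(-251870, Pow(Add(Rational(1, 64), Rational(-4741, 1088)), -1)), Mul(255049, Rational(-1, 80152))) = Add(Mul(-251870, Pow(Rational(-1181, 272), -1)), Rational(-255049, 80152)) = Add(Mul(-251870, Rational(-272, 1181)), Rational(-255049, 80152)) = Add(Rational(68508640, 1181), Rational(-255049, 80152)) = Rational(5490803300411, 94659512)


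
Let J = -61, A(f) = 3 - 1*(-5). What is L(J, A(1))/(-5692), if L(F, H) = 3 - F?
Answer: -16/1423 ≈ -0.011244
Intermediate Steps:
A(f) = 8 (A(f) = 3 + 5 = 8)
L(J, A(1))/(-5692) = (3 - 1*(-61))/(-5692) = (3 + 61)*(-1/5692) = 64*(-1/5692) = -16/1423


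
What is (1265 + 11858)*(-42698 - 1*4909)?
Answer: -624746661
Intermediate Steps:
(1265 + 11858)*(-42698 - 1*4909) = 13123*(-42698 - 4909) = 13123*(-47607) = -624746661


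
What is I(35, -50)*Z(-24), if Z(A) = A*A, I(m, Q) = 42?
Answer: 24192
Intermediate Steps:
Z(A) = A**2
I(35, -50)*Z(-24) = 42*(-24)**2 = 42*576 = 24192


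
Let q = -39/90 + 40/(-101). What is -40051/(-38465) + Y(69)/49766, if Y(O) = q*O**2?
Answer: 371941277549/386678336380 ≈ 0.96189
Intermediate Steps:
q = -2513/3030 (q = -39*1/90 + 40*(-1/101) = -13/30 - 40/101 = -2513/3030 ≈ -0.82937)
Y(O) = -2513*O**2/3030
-40051/(-38465) + Y(69)/49766 = -40051/(-38465) - 2513/3030*69**2/49766 = -40051*(-1/38465) - 2513/3030*4761*(1/49766) = 40051/38465 - 3988131/1010*1/49766 = 40051/38465 - 3988131/50263660 = 371941277549/386678336380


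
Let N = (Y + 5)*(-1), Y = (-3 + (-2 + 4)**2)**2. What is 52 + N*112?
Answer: -620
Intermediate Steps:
Y = 1 (Y = (-3 + 2**2)**2 = (-3 + 4)**2 = 1**2 = 1)
N = -6 (N = (1 + 5)*(-1) = 6*(-1) = -6)
52 + N*112 = 52 - 6*112 = 52 - 672 = -620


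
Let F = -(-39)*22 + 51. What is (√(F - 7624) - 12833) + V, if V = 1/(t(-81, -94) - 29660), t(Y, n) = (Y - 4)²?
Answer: -287908356/22435 + I*√6715 ≈ -12833.0 + 81.945*I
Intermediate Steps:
F = 909 (F = -39*(-22) + 51 = 858 + 51 = 909)
t(Y, n) = (-4 + Y)²
V = -1/22435 (V = 1/((-4 - 81)² - 29660) = 1/((-85)² - 29660) = 1/(7225 - 29660) = 1/(-22435) = -1/22435 ≈ -4.4573e-5)
(√(F - 7624) - 12833) + V = (√(909 - 7624) - 12833) - 1/22435 = (√(-6715) - 12833) - 1/22435 = (I*√6715 - 12833) - 1/22435 = (-12833 + I*√6715) - 1/22435 = -287908356/22435 + I*√6715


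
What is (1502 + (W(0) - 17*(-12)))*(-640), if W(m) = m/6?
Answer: -1091840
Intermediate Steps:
W(m) = m/6 (W(m) = m*(⅙) = m/6)
(1502 + (W(0) - 17*(-12)))*(-640) = (1502 + ((⅙)*0 - 17*(-12)))*(-640) = (1502 + (0 + 204))*(-640) = (1502 + 204)*(-640) = 1706*(-640) = -1091840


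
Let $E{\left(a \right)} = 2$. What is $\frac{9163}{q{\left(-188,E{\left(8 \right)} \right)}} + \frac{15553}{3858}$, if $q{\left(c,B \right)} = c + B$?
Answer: $- \frac{901611}{19933} \approx -45.232$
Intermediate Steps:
$q{\left(c,B \right)} = B + c$
$\frac{9163}{q{\left(-188,E{\left(8 \right)} \right)}} + \frac{15553}{3858} = \frac{9163}{2 - 188} + \frac{15553}{3858} = \frac{9163}{-186} + 15553 \cdot \frac{1}{3858} = 9163 \left(- \frac{1}{186}\right) + \frac{15553}{3858} = - \frac{9163}{186} + \frac{15553}{3858} = - \frac{901611}{19933}$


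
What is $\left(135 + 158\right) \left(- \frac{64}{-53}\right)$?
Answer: $\frac{18752}{53} \approx 353.81$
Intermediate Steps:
$\left(135 + 158\right) \left(- \frac{64}{-53}\right) = 293 \left(\left(-64\right) \left(- \frac{1}{53}\right)\right) = 293 \cdot \frac{64}{53} = \frac{18752}{53}$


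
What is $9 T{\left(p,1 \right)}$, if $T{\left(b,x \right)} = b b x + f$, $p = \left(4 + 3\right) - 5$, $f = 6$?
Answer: $90$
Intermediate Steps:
$p = 2$ ($p = 7 - 5 = 2$)
$T{\left(b,x \right)} = 6 + x b^{2}$ ($T{\left(b,x \right)} = b b x + 6 = b^{2} x + 6 = x b^{2} + 6 = 6 + x b^{2}$)
$9 T{\left(p,1 \right)} = 9 \left(6 + 1 \cdot 2^{2}\right) = 9 \left(6 + 1 \cdot 4\right) = 9 \left(6 + 4\right) = 9 \cdot 10 = 90$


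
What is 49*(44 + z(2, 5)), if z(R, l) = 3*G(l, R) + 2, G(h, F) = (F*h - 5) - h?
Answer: 2254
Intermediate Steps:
G(h, F) = -5 - h + F*h (G(h, F) = (-5 + F*h) - h = -5 - h + F*h)
z(R, l) = -13 - 3*l + 3*R*l (z(R, l) = 3*(-5 - l + R*l) + 2 = (-15 - 3*l + 3*R*l) + 2 = -13 - 3*l + 3*R*l)
49*(44 + z(2, 5)) = 49*(44 + (-13 - 3*5 + 3*2*5)) = 49*(44 + (-13 - 15 + 30)) = 49*(44 + 2) = 49*46 = 2254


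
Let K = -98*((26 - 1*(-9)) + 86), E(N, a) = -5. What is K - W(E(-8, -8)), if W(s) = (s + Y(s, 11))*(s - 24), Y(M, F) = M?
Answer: -12148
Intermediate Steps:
W(s) = 2*s*(-24 + s) (W(s) = (s + s)*(s - 24) = (2*s)*(-24 + s) = 2*s*(-24 + s))
K = -11858 (K = -98*((26 + 9) + 86) = -98*(35 + 86) = -98*121 = -11858)
K - W(E(-8, -8)) = -11858 - 2*(-5)*(-24 - 5) = -11858 - 2*(-5)*(-29) = -11858 - 1*290 = -11858 - 290 = -12148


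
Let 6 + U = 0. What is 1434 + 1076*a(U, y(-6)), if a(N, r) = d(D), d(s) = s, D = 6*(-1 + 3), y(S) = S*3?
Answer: 14346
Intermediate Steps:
U = -6 (U = -6 + 0 = -6)
y(S) = 3*S
D = 12 (D = 6*2 = 12)
a(N, r) = 12
1434 + 1076*a(U, y(-6)) = 1434 + 1076*12 = 1434 + 12912 = 14346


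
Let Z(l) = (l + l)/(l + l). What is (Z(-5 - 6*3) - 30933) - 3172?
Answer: -34104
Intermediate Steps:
Z(l) = 1 (Z(l) = (2*l)/((2*l)) = (2*l)*(1/(2*l)) = 1)
(Z(-5 - 6*3) - 30933) - 3172 = (1 - 30933) - 3172 = -30932 - 3172 = -34104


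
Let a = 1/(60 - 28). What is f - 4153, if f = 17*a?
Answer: -132879/32 ≈ -4152.5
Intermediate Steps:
a = 1/32 ≈ 0.031250
f = 17/32 (f = 17*(1/32) = 17/32 ≈ 0.53125)
f - 4153 = 17/32 - 4153 = -132879/32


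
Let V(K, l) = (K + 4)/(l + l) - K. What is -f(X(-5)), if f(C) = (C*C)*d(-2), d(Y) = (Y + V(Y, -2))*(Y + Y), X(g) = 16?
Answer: -512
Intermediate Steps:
V(K, l) = -K + (4 + K)/(2*l) (V(K, l) = (4 + K)/((2*l)) - K = (4 + K)*(1/(2*l)) - K = (4 + K)/(2*l) - K = -K + (4 + K)/(2*l))
d(Y) = 2*Y*(-1 - Y/4) (d(Y) = (Y + (2 + Y/2 - 1*Y*(-2))/(-2))*(Y + Y) = (Y - (2 + Y/2 + 2*Y)/2)*(2*Y) = (Y - (2 + 5*Y/2)/2)*(2*Y) = (Y + (-1 - 5*Y/4))*(2*Y) = (-1 - Y/4)*(2*Y) = 2*Y*(-1 - Y/4))
f(C) = 2*C**2 (f(C) = (C*C)*((1/2)*(-2)*(-4 - 1*(-2))) = C**2*((1/2)*(-2)*(-4 + 2)) = C**2*((1/2)*(-2)*(-2)) = C**2*2 = 2*C**2)
-f(X(-5)) = -2*16**2 = -2*256 = -1*512 = -512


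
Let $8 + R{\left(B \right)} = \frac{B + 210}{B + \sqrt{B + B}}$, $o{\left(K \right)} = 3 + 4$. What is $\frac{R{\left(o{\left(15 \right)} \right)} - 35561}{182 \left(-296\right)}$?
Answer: $\frac{44407}{67340} + \frac{31 \sqrt{14}}{269360} \approx 0.65987$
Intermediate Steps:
$o{\left(K \right)} = 7$
$R{\left(B \right)} = -8 + \frac{210 + B}{B + \sqrt{2} \sqrt{B}}$ ($R{\left(B \right)} = -8 + \frac{B + 210}{B + \sqrt{B + B}} = -8 + \frac{210 + B}{B + \sqrt{2 B}} = -8 + \frac{210 + B}{B + \sqrt{2} \sqrt{B}}$)
$\frac{R{\left(o{\left(15 \right)} \right)} - 35561}{182 \left(-296\right)} = \frac{\frac{210 - 49 - 8 \sqrt{2} \sqrt{7}}{7 + \sqrt{2} \sqrt{7}} - 35561}{182 \left(-296\right)} = \frac{\frac{210 - 49 - 8 \sqrt{14}}{7 + \sqrt{14}} - 35561}{-53872} = \left(\frac{161 - 8 \sqrt{14}}{7 + \sqrt{14}} - 35561\right) \left(- \frac{1}{53872}\right) = \left(-35561 + \frac{161 - 8 \sqrt{14}}{7 + \sqrt{14}}\right) \left(- \frac{1}{53872}\right) = \frac{35561}{53872} - \frac{161 - 8 \sqrt{14}}{53872 \left(7 + \sqrt{14}\right)}$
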